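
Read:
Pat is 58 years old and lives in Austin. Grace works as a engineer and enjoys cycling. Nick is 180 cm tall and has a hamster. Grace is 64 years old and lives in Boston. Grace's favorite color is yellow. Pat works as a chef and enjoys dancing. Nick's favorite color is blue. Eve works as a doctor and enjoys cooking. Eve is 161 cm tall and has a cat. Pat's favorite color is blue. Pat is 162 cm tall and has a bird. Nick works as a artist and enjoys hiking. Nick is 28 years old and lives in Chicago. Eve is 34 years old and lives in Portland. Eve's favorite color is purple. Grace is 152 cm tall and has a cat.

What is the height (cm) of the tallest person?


Tallest: Nick at 180 cm

180


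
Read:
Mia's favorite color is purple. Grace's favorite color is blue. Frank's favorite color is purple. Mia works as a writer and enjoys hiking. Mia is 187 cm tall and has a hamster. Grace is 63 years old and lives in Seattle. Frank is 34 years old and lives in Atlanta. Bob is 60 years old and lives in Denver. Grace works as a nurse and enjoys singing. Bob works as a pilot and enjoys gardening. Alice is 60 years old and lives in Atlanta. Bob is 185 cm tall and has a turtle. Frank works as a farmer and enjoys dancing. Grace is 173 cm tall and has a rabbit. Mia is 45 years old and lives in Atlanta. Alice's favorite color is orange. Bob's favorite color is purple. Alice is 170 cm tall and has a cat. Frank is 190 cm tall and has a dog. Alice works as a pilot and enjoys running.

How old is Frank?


Frank is 34 years old

34


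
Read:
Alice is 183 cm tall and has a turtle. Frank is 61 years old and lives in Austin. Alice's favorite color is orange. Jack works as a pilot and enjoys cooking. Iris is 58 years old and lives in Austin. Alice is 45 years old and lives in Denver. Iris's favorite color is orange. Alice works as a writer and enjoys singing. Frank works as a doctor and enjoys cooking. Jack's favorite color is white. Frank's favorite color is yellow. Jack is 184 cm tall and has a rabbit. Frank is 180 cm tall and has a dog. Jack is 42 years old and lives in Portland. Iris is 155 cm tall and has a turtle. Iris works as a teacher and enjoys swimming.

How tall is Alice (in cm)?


Alice is 183 cm tall

183


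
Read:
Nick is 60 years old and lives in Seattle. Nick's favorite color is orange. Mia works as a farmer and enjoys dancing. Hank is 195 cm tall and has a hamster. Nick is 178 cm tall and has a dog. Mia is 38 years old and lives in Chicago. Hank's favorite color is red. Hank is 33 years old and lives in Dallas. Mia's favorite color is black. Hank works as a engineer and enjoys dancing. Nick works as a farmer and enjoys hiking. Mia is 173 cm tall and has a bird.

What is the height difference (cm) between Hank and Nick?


|195 - 178| = 17

17


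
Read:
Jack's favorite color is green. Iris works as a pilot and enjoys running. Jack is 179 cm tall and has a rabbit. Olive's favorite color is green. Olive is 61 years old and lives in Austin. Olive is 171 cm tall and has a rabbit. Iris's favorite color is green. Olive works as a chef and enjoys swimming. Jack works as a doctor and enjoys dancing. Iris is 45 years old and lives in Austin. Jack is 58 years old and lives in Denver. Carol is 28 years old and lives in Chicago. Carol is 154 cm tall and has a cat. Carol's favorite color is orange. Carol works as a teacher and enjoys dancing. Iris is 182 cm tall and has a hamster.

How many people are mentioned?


People: Carol, Olive, Iris, Jack. Count = 4

4


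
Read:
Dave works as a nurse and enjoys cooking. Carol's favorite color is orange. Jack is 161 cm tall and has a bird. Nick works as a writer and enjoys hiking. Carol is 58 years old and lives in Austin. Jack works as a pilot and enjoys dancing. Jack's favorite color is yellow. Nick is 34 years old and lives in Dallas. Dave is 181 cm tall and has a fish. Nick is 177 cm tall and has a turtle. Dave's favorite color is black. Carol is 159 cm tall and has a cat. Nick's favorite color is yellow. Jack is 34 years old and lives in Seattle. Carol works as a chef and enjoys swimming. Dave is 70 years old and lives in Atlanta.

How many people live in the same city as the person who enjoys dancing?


Person with hobby dancing is Jack, city Seattle. Count = 1

1


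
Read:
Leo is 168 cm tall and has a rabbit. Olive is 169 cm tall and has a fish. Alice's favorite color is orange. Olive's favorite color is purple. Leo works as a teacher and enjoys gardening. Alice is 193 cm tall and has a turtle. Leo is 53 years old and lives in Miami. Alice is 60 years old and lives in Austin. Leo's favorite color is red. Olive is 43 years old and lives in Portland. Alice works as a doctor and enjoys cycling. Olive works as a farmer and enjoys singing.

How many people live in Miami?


Count in Miami: 1

1


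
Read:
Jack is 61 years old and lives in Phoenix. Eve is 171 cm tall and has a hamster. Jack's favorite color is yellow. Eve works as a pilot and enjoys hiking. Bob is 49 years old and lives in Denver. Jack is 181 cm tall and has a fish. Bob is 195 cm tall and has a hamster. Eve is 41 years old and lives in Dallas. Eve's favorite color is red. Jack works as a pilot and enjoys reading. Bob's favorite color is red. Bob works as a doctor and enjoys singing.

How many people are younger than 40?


Filter: 0

0


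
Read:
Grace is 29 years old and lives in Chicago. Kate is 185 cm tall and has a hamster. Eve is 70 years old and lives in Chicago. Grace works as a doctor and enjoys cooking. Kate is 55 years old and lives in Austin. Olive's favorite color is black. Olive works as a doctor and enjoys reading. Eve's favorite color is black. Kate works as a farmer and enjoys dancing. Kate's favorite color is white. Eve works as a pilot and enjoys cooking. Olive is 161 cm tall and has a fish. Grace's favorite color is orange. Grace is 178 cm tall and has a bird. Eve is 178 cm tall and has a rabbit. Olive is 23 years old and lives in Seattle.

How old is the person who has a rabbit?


Person with rabbit is Eve, age 70

70


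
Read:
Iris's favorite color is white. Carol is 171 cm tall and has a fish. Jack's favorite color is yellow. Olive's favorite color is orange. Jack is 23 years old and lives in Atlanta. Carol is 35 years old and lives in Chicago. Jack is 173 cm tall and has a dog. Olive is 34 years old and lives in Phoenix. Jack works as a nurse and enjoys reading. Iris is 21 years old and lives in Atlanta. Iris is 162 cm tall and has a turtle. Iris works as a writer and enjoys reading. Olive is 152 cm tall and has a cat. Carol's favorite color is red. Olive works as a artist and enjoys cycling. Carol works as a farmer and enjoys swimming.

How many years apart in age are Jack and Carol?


23 vs 35, diff = 12

12


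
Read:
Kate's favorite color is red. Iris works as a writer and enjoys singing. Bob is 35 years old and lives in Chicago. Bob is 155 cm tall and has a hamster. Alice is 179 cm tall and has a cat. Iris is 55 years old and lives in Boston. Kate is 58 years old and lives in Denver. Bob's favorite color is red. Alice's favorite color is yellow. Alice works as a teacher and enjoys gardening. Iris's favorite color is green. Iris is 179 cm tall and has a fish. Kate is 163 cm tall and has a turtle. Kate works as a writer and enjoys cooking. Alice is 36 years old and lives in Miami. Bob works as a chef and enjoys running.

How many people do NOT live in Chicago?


Not in Chicago: 3

3


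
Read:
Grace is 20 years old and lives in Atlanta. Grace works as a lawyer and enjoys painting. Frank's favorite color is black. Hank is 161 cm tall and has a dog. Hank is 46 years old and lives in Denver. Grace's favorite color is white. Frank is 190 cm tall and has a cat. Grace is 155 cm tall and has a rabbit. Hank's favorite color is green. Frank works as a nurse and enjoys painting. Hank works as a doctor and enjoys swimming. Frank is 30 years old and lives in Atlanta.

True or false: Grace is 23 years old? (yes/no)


Grace is actually 20. no

no


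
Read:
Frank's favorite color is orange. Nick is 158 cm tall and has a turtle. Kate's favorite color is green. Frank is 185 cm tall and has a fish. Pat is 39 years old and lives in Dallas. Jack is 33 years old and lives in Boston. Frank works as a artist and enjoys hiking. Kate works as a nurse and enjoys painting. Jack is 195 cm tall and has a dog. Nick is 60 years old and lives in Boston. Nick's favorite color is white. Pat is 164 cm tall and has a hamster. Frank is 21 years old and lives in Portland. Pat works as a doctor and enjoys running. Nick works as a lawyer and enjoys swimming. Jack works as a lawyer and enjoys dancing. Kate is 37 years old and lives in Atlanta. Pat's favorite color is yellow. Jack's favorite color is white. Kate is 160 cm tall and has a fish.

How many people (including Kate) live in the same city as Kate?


Kate lives in Atlanta. Count = 1

1


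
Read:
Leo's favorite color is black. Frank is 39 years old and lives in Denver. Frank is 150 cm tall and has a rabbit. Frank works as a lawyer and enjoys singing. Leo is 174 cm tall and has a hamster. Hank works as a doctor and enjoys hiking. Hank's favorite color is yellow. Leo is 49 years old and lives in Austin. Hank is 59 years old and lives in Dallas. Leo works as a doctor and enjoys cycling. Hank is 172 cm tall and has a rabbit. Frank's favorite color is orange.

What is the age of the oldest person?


Oldest: Hank at 59

59


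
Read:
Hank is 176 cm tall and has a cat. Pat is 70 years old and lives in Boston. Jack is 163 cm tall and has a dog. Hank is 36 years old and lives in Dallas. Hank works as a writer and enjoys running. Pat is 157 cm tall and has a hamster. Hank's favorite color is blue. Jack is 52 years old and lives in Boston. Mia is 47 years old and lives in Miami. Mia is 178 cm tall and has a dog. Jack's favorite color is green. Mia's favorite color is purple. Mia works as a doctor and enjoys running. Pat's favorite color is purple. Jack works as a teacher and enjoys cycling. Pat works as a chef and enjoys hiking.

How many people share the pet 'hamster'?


Count: 1

1


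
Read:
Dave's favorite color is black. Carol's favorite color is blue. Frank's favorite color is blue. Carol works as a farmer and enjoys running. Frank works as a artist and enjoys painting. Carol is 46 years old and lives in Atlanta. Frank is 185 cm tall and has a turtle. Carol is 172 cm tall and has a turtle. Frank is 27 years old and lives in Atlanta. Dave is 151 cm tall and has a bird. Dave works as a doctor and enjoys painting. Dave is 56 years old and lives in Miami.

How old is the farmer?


The farmer is Carol, age 46

46


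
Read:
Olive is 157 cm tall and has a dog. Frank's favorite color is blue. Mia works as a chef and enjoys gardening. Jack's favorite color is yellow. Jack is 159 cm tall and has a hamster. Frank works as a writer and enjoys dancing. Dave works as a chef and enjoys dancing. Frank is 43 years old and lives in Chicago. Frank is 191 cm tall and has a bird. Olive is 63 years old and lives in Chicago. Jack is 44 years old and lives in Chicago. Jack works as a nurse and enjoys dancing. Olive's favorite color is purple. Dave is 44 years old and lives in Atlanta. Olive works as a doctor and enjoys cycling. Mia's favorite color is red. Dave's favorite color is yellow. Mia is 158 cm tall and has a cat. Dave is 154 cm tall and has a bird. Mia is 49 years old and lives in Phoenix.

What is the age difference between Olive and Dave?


|63 - 44| = 19

19


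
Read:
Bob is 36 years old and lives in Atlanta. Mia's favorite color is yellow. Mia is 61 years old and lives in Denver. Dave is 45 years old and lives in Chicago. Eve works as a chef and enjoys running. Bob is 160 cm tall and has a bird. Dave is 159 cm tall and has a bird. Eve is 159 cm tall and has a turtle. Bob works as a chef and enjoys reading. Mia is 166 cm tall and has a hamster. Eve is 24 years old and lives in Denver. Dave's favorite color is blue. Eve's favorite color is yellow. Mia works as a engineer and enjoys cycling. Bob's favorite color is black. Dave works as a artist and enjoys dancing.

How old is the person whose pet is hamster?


Person with pet=hamster is Mia, age 61

61


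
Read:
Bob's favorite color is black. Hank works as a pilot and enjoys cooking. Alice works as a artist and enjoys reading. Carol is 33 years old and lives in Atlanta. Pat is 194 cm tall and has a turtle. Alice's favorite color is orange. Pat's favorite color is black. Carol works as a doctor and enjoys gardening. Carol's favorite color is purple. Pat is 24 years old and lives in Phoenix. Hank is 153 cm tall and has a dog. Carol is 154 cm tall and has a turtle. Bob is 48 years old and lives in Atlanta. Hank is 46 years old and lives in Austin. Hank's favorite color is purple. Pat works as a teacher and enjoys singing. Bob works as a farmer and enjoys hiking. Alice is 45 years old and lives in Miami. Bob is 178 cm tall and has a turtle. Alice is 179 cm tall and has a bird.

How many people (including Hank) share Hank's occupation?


Hank is a pilot. Count = 1

1


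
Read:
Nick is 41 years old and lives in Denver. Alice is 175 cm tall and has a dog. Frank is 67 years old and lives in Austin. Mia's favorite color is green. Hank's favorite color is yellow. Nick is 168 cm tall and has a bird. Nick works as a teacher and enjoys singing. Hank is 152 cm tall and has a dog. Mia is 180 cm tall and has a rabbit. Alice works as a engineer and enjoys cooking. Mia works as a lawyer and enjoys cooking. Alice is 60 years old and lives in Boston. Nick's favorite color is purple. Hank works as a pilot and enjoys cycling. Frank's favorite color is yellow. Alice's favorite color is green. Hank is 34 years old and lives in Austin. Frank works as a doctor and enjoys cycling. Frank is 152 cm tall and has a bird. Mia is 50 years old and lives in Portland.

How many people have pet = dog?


Count: 2

2


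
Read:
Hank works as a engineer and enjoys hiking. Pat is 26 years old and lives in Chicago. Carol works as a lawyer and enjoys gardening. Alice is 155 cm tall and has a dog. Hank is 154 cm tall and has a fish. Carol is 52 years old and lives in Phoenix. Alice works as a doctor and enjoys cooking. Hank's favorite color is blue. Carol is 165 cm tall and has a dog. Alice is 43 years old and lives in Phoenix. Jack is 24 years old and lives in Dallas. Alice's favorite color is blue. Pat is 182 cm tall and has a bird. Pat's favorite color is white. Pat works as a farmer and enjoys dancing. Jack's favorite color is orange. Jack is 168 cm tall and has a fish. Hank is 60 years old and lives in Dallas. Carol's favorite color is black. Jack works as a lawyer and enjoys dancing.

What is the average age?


Sum=205, n=5, avg=41

41


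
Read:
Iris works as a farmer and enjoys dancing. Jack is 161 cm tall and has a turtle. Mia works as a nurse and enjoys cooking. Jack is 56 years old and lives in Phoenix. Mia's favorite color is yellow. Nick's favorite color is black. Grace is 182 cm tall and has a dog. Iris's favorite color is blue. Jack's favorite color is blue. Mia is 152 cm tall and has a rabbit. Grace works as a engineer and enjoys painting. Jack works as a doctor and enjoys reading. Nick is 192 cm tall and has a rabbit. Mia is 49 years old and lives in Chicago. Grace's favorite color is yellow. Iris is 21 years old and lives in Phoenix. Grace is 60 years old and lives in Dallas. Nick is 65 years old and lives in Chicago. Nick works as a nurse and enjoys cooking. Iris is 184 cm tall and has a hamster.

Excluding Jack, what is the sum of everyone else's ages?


Sum (excluding Jack): 195

195


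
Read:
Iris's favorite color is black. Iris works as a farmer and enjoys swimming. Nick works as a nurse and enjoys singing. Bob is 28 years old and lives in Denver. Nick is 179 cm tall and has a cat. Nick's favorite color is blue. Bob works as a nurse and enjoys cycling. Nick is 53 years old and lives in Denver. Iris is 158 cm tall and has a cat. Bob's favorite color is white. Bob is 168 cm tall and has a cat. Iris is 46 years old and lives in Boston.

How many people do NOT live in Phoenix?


Not in Phoenix: 3

3


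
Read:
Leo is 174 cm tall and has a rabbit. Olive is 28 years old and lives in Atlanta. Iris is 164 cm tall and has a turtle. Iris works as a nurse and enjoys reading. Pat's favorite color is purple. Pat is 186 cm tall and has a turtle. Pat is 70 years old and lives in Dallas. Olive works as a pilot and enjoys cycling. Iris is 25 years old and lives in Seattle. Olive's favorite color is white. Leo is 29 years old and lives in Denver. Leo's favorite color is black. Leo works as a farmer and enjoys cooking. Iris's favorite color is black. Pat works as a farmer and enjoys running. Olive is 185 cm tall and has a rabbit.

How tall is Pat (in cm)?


Pat is 186 cm tall

186


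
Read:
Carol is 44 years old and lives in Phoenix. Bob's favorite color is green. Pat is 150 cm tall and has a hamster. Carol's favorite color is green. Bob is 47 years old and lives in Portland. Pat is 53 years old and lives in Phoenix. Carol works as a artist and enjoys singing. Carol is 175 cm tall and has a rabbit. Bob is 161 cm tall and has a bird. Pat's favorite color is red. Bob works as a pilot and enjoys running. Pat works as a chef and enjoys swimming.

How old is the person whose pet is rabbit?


Person with pet=rabbit is Carol, age 44

44


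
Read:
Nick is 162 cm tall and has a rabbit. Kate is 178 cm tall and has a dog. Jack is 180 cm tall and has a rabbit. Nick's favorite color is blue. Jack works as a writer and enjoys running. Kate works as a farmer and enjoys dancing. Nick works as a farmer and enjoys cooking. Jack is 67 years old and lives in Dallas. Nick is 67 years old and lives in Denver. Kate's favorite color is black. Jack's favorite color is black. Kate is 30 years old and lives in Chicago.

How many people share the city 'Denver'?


Count: 1

1


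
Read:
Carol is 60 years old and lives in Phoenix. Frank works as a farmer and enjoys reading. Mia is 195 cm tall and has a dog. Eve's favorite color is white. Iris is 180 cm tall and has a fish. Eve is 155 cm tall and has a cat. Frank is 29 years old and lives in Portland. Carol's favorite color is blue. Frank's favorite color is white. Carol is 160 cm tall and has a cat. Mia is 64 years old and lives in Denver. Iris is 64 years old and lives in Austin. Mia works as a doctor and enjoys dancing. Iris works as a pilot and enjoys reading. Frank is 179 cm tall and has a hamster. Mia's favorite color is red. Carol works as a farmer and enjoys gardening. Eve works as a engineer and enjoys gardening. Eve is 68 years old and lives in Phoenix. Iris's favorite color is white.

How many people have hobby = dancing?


Count: 1

1


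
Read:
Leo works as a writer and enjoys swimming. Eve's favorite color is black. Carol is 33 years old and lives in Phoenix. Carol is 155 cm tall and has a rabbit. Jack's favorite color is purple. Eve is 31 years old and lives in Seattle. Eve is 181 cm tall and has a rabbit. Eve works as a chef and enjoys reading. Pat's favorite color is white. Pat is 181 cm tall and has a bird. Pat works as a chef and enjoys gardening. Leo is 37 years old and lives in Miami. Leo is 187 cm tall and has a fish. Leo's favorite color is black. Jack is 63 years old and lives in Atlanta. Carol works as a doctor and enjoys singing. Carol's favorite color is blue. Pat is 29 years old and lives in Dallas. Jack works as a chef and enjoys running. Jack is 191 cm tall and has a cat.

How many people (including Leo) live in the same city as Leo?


Leo lives in Miami. Count = 1

1


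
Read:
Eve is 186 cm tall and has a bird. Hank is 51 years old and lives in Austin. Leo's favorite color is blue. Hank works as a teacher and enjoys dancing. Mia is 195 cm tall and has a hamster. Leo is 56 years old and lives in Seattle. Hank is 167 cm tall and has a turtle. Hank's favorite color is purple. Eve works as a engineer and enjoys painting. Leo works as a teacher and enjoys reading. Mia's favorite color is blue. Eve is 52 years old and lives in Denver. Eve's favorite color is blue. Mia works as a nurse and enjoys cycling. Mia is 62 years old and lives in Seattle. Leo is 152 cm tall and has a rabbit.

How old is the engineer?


The engineer is Eve, age 52

52


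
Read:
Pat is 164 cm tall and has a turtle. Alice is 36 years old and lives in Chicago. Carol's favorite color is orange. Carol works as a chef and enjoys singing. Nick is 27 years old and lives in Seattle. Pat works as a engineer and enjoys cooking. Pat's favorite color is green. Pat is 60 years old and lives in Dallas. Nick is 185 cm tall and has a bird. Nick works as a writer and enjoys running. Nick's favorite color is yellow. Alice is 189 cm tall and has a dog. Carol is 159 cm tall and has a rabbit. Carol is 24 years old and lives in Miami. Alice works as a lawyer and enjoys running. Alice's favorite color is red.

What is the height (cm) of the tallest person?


Tallest: Alice at 189 cm

189


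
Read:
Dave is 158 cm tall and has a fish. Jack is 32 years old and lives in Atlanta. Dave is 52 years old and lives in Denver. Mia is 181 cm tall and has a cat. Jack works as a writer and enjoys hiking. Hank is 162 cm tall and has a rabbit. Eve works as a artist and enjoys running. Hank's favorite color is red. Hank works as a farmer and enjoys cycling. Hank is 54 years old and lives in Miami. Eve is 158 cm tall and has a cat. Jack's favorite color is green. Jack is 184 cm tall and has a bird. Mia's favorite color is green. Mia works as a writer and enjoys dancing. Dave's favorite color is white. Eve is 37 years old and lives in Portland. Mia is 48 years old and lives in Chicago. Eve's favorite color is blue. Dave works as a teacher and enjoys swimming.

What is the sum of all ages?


54+37+48+52+32 = 223

223


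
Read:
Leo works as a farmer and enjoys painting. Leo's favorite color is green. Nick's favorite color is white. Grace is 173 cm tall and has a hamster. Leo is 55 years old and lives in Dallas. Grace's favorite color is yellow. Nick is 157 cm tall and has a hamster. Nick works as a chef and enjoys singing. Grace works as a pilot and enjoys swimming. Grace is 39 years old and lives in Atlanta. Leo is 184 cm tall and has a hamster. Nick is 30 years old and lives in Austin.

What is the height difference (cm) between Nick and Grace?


|157 - 173| = 16

16


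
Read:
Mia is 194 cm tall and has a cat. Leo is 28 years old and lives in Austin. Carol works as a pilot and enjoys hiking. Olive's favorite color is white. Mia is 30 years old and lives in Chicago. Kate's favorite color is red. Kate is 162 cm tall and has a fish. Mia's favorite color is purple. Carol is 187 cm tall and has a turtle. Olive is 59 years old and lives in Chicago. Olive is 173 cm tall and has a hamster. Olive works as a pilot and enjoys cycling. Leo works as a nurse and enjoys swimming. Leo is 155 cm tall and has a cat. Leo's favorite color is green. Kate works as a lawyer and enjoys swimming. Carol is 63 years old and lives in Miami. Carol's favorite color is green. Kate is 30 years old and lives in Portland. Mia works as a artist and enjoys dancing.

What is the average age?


Sum=210, n=5, avg=42

42


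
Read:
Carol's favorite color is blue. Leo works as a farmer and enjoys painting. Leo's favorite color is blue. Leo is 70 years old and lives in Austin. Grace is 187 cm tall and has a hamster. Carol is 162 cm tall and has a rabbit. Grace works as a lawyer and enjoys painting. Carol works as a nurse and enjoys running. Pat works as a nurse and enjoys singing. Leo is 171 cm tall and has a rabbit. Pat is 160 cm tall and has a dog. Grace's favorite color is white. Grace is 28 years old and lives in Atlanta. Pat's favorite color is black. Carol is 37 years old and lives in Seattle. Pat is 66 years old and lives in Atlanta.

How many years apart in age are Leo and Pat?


70 vs 66, diff = 4

4


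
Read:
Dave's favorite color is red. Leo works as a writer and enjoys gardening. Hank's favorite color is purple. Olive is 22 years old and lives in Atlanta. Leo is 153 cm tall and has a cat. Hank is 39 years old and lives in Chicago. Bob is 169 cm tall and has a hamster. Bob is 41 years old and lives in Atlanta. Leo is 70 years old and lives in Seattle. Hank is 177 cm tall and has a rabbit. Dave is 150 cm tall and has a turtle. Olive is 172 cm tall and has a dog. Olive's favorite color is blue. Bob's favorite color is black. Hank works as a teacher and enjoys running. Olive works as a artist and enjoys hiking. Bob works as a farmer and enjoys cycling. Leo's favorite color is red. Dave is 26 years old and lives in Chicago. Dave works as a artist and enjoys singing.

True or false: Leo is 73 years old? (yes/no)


Leo is actually 70. no

no


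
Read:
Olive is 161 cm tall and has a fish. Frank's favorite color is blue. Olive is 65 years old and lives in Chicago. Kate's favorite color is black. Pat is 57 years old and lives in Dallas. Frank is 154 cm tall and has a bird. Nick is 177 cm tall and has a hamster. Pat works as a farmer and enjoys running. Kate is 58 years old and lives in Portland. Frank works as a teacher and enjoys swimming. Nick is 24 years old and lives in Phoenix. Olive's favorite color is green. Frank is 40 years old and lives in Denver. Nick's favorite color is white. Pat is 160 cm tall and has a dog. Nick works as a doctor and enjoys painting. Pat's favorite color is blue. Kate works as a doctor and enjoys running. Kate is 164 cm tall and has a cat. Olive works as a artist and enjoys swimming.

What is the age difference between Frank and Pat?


|40 - 57| = 17

17


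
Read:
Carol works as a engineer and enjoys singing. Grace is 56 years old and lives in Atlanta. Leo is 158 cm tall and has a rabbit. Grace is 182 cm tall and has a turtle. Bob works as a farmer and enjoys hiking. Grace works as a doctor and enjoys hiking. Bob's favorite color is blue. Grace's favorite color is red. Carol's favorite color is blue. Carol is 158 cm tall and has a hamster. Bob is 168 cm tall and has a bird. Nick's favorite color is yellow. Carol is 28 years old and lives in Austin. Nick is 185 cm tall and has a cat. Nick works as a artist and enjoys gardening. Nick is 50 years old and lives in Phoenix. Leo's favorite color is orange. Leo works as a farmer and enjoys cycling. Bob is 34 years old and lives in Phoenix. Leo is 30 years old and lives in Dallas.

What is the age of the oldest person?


Oldest: Grace at 56

56


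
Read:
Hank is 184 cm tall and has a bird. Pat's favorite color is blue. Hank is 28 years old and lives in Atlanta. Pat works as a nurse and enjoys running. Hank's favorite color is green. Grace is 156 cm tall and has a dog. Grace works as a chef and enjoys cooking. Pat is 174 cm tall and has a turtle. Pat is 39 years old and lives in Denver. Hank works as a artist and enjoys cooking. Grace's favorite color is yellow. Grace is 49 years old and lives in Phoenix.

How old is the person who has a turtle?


Person with turtle is Pat, age 39

39


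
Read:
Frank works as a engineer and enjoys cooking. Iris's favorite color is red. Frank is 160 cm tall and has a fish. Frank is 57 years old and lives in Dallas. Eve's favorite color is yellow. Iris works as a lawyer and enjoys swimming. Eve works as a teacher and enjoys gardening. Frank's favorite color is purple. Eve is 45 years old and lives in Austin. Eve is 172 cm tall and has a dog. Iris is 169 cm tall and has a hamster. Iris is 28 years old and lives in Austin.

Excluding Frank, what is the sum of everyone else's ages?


Sum (excluding Frank): 73

73


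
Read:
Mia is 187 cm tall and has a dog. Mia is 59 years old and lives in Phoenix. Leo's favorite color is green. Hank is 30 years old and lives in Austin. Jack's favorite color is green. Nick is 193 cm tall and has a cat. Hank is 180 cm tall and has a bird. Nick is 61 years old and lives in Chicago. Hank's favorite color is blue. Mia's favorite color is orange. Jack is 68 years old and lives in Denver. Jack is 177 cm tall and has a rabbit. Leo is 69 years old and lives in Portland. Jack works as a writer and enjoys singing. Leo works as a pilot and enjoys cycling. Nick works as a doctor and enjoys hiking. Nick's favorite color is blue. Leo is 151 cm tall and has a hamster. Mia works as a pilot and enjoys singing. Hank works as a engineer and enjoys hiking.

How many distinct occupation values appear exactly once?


Unique occupation values: 3

3


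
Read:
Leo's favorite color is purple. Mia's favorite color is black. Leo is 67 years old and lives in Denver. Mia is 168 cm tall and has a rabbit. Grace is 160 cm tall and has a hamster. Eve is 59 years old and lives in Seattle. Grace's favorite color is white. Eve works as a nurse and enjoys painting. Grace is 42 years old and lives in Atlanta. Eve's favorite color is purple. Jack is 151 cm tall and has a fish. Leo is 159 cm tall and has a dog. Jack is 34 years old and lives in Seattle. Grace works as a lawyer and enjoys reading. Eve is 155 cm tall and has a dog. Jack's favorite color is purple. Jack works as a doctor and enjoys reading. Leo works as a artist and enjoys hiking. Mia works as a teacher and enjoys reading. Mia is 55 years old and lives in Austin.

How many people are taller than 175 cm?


Taller than 175: 0

0


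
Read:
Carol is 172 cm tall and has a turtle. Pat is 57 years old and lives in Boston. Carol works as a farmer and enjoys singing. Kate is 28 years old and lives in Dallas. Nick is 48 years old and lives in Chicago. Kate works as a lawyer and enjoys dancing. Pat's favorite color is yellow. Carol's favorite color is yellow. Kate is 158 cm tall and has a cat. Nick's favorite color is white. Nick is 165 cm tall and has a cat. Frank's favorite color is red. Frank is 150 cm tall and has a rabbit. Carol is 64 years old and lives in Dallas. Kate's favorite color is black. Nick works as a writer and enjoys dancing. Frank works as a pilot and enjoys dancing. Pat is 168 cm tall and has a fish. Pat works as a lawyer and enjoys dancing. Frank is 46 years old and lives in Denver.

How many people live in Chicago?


Count in Chicago: 1

1


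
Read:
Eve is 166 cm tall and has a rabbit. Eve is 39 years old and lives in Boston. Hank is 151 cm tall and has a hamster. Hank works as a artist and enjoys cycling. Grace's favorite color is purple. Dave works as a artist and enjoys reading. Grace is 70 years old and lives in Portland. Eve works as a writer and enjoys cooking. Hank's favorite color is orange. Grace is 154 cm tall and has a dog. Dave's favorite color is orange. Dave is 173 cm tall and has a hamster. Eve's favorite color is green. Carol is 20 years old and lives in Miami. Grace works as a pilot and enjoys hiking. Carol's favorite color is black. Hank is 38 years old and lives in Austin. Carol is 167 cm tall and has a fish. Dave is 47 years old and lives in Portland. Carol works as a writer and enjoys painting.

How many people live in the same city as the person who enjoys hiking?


Person with hobby hiking is Grace, city Portland. Count = 2

2


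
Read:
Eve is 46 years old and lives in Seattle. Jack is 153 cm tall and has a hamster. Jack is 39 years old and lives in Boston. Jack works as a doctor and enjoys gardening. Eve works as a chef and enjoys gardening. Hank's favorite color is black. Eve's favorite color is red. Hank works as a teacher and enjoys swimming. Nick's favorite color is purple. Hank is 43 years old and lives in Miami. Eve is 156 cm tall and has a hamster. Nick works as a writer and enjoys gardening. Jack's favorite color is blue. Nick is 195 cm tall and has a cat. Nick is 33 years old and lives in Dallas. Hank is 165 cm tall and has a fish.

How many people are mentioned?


People: Hank, Eve, Nick, Jack. Count = 4

4


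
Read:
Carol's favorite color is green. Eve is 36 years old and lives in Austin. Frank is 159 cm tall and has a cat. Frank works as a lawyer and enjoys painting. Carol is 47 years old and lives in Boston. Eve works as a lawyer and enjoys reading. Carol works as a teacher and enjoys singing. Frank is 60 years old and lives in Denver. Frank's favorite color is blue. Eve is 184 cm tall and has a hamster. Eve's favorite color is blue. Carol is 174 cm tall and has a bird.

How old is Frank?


Frank is 60 years old

60


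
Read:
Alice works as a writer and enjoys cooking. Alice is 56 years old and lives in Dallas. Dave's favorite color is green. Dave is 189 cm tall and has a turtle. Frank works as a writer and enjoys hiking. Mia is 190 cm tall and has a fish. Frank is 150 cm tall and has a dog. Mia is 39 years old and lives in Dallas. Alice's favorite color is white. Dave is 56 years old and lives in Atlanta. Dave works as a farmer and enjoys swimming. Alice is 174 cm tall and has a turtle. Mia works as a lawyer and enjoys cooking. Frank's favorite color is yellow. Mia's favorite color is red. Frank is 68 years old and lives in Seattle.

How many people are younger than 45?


Filter: 1

1


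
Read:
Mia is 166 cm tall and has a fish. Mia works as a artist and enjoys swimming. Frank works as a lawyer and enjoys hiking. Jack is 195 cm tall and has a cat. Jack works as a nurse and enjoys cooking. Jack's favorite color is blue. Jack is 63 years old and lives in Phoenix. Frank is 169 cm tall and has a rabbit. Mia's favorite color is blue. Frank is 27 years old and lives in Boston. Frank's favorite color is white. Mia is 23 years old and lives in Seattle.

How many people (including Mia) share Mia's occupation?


Mia is a artist. Count = 1

1


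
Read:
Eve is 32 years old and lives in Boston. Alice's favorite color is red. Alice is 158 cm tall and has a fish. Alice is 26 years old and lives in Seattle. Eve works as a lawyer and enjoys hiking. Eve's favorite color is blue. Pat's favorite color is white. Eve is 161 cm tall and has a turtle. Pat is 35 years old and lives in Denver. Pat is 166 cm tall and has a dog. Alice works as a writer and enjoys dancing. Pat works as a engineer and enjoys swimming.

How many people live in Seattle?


Count in Seattle: 1

1


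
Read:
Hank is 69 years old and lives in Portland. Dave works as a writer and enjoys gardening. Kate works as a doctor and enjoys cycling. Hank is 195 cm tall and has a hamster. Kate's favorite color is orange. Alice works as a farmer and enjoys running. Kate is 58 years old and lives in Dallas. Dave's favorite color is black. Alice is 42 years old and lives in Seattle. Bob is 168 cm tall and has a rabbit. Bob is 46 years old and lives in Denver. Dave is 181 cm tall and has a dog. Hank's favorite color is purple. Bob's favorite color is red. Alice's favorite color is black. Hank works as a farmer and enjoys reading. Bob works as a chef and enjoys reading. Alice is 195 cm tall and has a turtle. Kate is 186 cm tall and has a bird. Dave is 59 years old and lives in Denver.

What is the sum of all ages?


69+46+59+58+42 = 274

274


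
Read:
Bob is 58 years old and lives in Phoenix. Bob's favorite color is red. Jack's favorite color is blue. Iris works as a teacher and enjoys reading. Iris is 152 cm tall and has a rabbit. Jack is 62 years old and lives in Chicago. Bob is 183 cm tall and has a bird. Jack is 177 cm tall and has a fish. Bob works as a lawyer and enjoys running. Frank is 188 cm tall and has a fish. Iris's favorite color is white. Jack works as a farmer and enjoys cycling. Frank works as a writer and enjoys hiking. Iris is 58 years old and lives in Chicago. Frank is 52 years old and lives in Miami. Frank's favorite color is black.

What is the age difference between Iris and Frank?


|58 - 52| = 6

6


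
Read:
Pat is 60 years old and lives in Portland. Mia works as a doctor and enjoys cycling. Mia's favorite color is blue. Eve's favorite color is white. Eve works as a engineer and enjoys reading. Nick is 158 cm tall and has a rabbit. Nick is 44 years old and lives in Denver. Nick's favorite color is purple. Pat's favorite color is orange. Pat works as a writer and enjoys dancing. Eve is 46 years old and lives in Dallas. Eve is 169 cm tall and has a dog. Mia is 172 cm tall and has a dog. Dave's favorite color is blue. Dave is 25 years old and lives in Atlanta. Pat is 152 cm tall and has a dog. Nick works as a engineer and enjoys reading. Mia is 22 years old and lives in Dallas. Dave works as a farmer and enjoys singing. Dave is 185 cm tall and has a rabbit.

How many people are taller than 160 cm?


Taller than 160: 3

3


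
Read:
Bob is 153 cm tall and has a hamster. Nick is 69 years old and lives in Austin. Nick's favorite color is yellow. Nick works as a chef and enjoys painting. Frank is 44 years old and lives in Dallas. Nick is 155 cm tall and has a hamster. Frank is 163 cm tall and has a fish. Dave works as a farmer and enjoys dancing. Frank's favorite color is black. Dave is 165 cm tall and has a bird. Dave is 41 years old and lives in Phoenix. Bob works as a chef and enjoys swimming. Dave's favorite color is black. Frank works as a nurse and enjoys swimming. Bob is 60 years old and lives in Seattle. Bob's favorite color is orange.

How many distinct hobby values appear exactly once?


Unique hobby values: 2

2


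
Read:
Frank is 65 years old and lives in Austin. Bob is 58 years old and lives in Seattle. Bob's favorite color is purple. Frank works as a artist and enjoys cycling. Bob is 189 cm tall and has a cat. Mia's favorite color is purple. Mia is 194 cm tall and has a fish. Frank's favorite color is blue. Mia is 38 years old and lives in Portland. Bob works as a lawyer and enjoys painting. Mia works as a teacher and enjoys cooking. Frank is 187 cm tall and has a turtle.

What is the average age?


Sum=161, n=3, avg=53.67

53.67


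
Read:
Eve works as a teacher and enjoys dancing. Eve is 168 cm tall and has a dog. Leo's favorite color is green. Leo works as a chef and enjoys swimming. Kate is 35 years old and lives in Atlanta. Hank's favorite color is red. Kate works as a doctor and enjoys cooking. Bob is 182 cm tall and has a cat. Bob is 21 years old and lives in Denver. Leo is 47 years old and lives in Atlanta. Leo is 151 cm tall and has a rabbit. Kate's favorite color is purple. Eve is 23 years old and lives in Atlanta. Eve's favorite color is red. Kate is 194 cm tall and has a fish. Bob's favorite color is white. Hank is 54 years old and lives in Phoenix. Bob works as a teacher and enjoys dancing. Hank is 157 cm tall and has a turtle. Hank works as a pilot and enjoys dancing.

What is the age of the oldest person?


Oldest: Hank at 54

54


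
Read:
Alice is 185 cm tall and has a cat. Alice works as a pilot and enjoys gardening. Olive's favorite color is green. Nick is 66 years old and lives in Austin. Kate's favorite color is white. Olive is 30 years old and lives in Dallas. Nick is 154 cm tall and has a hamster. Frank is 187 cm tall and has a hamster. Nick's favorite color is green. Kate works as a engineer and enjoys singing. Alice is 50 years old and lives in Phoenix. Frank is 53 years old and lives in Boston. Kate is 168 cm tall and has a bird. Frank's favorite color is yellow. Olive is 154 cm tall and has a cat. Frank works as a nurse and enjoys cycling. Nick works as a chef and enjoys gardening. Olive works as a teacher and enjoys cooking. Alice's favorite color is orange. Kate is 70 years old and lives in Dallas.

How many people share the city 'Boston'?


Count: 1

1


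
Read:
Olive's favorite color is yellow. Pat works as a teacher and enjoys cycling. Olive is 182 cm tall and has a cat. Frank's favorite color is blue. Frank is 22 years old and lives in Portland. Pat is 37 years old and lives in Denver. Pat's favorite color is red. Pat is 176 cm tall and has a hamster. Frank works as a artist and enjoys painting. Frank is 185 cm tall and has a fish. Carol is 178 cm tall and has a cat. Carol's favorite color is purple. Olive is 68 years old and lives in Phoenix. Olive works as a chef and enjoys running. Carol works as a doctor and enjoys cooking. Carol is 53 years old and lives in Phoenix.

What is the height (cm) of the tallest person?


Tallest: Frank at 185 cm

185


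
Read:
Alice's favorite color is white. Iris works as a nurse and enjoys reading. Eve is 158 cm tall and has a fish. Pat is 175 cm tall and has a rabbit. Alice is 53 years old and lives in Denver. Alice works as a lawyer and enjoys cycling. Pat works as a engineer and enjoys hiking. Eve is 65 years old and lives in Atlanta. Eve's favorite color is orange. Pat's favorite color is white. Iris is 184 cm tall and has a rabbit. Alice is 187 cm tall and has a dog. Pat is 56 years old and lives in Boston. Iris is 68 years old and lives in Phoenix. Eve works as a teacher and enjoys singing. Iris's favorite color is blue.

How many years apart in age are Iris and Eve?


68 vs 65, diff = 3

3
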